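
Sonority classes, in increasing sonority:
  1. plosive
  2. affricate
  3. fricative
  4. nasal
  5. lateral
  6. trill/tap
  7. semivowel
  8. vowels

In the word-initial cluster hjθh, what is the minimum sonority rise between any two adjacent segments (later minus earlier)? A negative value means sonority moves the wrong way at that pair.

-4

/h/ is a fricative (sonority 3).
/j/ is a semivowel (sonority 7).
/θ/ is a fricative (sonority 3).
/h/ is a fricative (sonority 3).
/h/→/j/: change +4.
/j/→/θ/: change -4.
/θ/→/h/: change +0.
Minimum = -4.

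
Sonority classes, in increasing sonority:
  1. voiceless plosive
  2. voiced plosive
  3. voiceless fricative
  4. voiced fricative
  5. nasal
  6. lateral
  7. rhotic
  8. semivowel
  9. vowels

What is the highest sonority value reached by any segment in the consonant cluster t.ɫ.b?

/t/: voiceless plosive = 1.
/ɫ/: lateral = 6.
/b/: voiced plosive = 2.
The maximum is 6.

6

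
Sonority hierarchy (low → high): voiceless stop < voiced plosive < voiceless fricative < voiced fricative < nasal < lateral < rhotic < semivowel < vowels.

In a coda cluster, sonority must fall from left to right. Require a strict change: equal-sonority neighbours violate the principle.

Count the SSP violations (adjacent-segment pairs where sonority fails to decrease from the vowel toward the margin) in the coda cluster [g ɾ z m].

/g/ is a voiced plosive (sonority 2).
/ɾ/ is a rhotic (sonority 7).
/z/ is a voiced fricative (sonority 4).
/m/ is a nasal (sonority 5).
/g/→/ɾ/: 2→7 (does not fall) — violation.
/ɾ/→/z/: 7→4 (falls) — ok.
/z/→/m/: 4→5 (does not fall) — violation.

2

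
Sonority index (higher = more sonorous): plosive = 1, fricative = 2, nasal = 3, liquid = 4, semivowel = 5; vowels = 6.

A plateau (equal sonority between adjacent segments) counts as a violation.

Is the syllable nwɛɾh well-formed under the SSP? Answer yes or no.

Onset: /n/ is a nasal (sonority 3), /w/ is a semivowel (sonority 5); then the nucleus /ɛ/ (sonority 6).
Onset profile 3-5-6 — rises to the nucleus.
Coda: /ɾ/ is a liquid (sonority 4), /h/ is a fricative (sonority 2).
Coda profile 6-4-2 — falls from the nucleus.

yes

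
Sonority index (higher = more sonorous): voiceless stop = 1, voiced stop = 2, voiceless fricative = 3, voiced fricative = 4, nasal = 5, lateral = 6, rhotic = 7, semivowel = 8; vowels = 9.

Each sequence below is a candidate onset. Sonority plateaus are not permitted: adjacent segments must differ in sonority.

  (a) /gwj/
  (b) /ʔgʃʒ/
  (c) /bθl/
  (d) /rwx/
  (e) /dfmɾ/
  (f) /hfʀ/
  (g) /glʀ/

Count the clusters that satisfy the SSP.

4

(a) sonority 2-8-8: ill-formed.
(b) sonority 1-2-3-4: well-formed.
(c) sonority 2-3-6: well-formed.
(d) sonority 7-8-3: ill-formed.
(e) sonority 2-3-5-7: well-formed.
(f) sonority 3-3-7: ill-formed.
(g) sonority 2-6-7: well-formed.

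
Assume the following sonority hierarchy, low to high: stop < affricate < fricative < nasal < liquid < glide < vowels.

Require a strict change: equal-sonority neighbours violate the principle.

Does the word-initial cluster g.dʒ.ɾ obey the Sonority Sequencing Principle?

/g/ — stop, sonority 1.
/dʒ/ — affricate, sonority 2.
/ɾ/ — liquid, sonority 5.
The profile 1-2-5 strictly rises, so the word-initial cluster satisfies the SSP.

yes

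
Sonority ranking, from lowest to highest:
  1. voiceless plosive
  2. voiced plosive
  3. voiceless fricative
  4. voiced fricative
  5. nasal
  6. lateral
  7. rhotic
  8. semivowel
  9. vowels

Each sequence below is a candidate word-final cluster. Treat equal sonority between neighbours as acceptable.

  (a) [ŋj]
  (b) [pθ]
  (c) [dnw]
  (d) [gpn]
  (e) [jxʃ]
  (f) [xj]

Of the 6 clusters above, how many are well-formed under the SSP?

1

(a) [ŋj]: profile 5-8 — violates.
(b) [pθ]: profile 1-3 — violates.
(c) [dnw]: profile 2-5-8 — violates.
(d) [gpn]: profile 2-1-5 — violates.
(e) [jxʃ]: profile 8-3-3 — obeys.
(f) [xj]: profile 3-8 — violates.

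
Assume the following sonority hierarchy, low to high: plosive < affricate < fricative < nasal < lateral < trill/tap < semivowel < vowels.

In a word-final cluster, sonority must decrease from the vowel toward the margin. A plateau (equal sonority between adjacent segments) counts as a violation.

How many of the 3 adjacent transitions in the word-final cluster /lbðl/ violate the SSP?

/l/: lateral = 5.
/b/: plosive = 1.
/ð/: fricative = 3.
/l/: lateral = 5.
/l/→/b/: 5→1 (falls) — ok.
/b/→/ð/: 1→3 (does not fall) — violation.
/ð/→/l/: 3→5 (does not fall) — violation.

2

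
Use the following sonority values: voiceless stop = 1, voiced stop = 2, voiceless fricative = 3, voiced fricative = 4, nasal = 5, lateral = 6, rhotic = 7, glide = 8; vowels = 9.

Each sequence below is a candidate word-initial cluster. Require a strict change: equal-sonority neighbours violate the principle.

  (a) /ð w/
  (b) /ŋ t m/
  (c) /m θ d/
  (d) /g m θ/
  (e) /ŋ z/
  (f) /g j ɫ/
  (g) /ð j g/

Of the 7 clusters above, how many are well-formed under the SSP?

(a) /ð w/: profile 4-8 — obeys.
(b) /ŋ t m/: profile 5-1-5 — violates.
(c) /m θ d/: profile 5-3-2 — violates.
(d) /g m θ/: profile 2-5-3 — violates.
(e) /ŋ z/: profile 5-4 — violates.
(f) /g j ɫ/: profile 2-8-6 — violates.
(g) /ð j g/: profile 4-8-2 — violates.

1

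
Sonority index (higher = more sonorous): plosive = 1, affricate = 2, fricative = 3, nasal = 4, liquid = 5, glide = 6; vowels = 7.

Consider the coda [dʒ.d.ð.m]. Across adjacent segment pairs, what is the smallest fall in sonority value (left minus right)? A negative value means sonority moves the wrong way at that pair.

/dʒ/: affricate = 2.
/d/: plosive = 1.
/ð/: fricative = 3.
/m/: nasal = 4.
/dʒ/→/d/: change +1.
/d/→/ð/: change -2.
/ð/→/m/: change -1.
Minimum = -2.

-2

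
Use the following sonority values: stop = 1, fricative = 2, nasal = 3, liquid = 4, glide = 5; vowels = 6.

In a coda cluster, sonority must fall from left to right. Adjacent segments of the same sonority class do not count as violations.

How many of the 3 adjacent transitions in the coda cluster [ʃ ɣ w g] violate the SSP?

1

/ʃ/ — fricative, sonority 2.
/ɣ/ — fricative, sonority 2.
/w/ — glide, sonority 5.
/g/ — stop, sonority 1.
/ʃ/→/ɣ/: 2→2 (plateau, allowed) — ok.
/ɣ/→/w/: 2→5 (does not fall) — violation.
/w/→/g/: 5→1 (falls) — ok.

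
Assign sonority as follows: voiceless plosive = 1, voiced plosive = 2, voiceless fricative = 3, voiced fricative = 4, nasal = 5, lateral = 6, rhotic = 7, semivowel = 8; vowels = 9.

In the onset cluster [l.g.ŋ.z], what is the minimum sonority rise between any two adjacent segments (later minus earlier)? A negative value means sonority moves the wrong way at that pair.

-4

/l/ is a lateral (sonority 6).
/g/ is a voiced plosive (sonority 2).
/ŋ/ is a nasal (sonority 5).
/z/ is a voiced fricative (sonority 4).
/l/→/g/: change -4.
/g/→/ŋ/: change +3.
/ŋ/→/z/: change -1.
Minimum = -4.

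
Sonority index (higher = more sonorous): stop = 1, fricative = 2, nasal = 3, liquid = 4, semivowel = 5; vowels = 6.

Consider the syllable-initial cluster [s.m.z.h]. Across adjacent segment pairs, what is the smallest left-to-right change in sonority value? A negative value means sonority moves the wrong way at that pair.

/s/ — fricative, sonority 2.
/m/ — nasal, sonority 3.
/z/ — fricative, sonority 2.
/h/ — fricative, sonority 2.
/s/→/m/: change +1.
/m/→/z/: change -1.
/z/→/h/: change +0.
Minimum = -1.

-1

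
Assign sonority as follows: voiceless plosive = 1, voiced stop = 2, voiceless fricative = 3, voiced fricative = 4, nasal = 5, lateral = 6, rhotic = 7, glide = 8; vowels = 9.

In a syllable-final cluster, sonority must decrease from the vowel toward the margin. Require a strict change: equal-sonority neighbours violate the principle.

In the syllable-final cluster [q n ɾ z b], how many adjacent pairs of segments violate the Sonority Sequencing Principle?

/q/ — voiceless plosive, sonority 1.
/n/ — nasal, sonority 5.
/ɾ/ — rhotic, sonority 7.
/z/ — voiced fricative, sonority 4.
/b/ — voiced stop, sonority 2.
/q/→/n/: 1→5 (does not fall) — violation.
/n/→/ɾ/: 5→7 (does not fall) — violation.
/ɾ/→/z/: 7→4 (falls) — ok.
/z/→/b/: 4→2 (falls) — ok.

2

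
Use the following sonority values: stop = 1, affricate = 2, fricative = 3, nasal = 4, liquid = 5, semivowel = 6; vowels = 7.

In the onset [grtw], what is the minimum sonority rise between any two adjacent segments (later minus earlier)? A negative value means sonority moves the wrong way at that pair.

-4

/g/: stop = 1.
/r/: liquid = 5.
/t/: stop = 1.
/w/: semivowel = 6.
/g/→/r/: change +4.
/r/→/t/: change -4.
/t/→/w/: change +5.
Minimum = -4.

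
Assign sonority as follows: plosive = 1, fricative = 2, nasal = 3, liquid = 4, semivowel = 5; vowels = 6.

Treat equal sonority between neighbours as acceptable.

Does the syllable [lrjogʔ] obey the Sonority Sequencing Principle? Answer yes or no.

Onset: /l/ is a liquid (sonority 4), /r/ is a liquid (sonority 4), /j/ is a semivowel (sonority 5); then the nucleus /o/ (sonority 6).
Onset profile 4-4-5-6 — rises to the nucleus.
Coda: /g/ is a plosive (sonority 1), /ʔ/ is a plosive (sonority 1).
Coda profile 6-1-1 — falls from the nucleus.

yes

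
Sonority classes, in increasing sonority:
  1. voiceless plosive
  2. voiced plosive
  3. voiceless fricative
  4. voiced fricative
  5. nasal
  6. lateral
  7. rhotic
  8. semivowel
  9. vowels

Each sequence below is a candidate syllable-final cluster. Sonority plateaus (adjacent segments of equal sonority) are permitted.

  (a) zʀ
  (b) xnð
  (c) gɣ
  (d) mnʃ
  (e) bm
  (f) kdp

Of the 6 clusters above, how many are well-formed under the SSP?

1

(a) zʀ: profile 4-7 — violates.
(b) xnð: profile 3-5-4 — violates.
(c) gɣ: profile 2-4 — violates.
(d) mnʃ: profile 5-5-3 — obeys.
(e) bm: profile 2-5 — violates.
(f) kdp: profile 1-2-1 — violates.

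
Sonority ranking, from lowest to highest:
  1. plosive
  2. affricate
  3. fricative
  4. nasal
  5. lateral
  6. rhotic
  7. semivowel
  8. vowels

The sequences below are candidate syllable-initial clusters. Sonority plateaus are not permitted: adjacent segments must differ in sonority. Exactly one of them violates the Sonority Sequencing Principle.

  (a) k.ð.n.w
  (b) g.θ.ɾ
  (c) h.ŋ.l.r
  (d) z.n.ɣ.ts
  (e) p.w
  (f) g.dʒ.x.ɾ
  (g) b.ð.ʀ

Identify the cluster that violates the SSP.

d

(a) 1-3-4-7 → obeys
(b) 1-3-6 → obeys
(c) 3-4-5-6 → obeys
(d) 3-4-3-2 → violates
(e) 1-7 → obeys
(f) 1-2-3-6 → obeys
(g) 1-3-6 → obeys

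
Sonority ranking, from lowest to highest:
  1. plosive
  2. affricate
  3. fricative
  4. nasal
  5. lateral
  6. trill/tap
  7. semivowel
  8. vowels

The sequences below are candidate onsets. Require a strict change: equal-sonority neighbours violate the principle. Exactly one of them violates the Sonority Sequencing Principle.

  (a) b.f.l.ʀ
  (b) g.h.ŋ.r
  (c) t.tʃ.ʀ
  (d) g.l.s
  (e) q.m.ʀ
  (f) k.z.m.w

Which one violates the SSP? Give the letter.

(a) b.f.l.ʀ: profile 1-3-5-6 — obeys.
(b) g.h.ŋ.r: profile 1-3-4-6 — obeys.
(c) t.tʃ.ʀ: profile 1-2-6 — obeys.
(d) g.l.s: profile 1-5-3 — violates.
(e) q.m.ʀ: profile 1-4-6 — obeys.
(f) k.z.m.w: profile 1-3-4-7 — obeys.

d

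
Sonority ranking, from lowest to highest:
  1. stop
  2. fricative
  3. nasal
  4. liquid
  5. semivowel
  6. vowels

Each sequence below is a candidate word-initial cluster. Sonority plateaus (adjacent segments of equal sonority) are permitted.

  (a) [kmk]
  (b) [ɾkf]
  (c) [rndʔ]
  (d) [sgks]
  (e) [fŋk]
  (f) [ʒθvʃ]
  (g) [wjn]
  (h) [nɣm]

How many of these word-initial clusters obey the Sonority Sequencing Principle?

(a) 1-3-1 → violates
(b) 4-1-2 → violates
(c) 4-3-1-1 → violates
(d) 2-1-1-2 → violates
(e) 2-3-1 → violates
(f) 2-2-2-2 → obeys
(g) 5-5-3 → violates
(h) 3-2-3 → violates

1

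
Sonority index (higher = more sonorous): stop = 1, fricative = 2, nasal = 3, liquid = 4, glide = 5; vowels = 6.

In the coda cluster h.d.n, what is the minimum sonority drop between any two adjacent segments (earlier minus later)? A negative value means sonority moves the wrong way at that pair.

/h/: fricative = 2.
/d/: stop = 1.
/n/: nasal = 3.
/h/→/d/: change +1.
/d/→/n/: change -2.
Minimum = -2.

-2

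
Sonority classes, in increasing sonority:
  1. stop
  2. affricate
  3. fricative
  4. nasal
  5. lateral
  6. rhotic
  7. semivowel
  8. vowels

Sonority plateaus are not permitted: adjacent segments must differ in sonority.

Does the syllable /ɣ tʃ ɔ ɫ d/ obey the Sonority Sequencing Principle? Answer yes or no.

no

Onset: /ɣ/ is a fricative (sonority 3), /tʃ/ is an affricate (sonority 2); then the nucleus /ɔ/ (sonority 8).
Onset profile 3-2-8 — does not strictly rise throughout.
Coda: /ɫ/ is a lateral (sonority 5), /d/ is a stop (sonority 1).
Coda profile 8-5-1 — falls from the nucleus.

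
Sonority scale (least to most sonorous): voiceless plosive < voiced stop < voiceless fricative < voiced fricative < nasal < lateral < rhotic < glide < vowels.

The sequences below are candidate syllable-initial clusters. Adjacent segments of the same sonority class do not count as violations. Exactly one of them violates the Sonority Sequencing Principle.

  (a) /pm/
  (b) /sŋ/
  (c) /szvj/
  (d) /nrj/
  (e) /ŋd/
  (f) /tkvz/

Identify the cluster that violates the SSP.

(a) sonority 1-5: well-formed.
(b) sonority 3-5: well-formed.
(c) sonority 3-4-4-8: well-formed.
(d) sonority 5-7-8: well-formed.
(e) sonority 5-2: ill-formed.
(f) sonority 1-1-4-4: well-formed.

e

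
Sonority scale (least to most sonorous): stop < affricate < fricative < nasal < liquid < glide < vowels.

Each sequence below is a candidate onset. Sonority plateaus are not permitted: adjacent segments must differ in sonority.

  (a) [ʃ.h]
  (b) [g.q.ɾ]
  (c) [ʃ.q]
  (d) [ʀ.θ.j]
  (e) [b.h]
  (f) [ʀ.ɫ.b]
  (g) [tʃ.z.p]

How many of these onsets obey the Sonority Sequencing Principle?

(a) 3-3 → violates
(b) 1-1-5 → violates
(c) 3-1 → violates
(d) 5-3-6 → violates
(e) 1-3 → obeys
(f) 5-5-1 → violates
(g) 2-3-1 → violates

1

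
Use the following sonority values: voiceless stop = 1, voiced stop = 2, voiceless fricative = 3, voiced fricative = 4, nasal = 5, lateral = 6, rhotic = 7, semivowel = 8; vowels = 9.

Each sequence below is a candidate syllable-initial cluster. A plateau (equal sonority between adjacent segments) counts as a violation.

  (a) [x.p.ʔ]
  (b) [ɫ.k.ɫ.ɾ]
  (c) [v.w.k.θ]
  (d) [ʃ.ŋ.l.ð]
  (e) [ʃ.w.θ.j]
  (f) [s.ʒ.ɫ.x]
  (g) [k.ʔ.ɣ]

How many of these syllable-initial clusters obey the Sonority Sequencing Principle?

(a) sonority 3-1-1: ill-formed.
(b) sonority 6-1-6-7: ill-formed.
(c) sonority 4-8-1-3: ill-formed.
(d) sonority 3-5-6-4: ill-formed.
(e) sonority 3-8-3-8: ill-formed.
(f) sonority 3-4-6-3: ill-formed.
(g) sonority 1-1-4: ill-formed.

0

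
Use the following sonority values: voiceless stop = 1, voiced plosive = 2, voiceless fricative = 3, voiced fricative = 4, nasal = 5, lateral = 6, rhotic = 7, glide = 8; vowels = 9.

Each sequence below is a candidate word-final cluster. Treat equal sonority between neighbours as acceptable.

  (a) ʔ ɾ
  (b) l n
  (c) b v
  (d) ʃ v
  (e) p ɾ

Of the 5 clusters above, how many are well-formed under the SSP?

1

(a) ʔ ɾ: profile 1-7 — violates.
(b) l n: profile 6-5 — obeys.
(c) b v: profile 2-4 — violates.
(d) ʃ v: profile 3-4 — violates.
(e) p ɾ: profile 1-7 — violates.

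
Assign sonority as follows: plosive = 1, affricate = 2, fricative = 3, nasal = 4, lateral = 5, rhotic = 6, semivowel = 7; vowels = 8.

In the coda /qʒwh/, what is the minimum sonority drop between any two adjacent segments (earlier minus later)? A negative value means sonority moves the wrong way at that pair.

/q/ — plosive, sonority 1.
/ʒ/ — fricative, sonority 3.
/w/ — semivowel, sonority 7.
/h/ — fricative, sonority 3.
/q/→/ʒ/: change -2.
/ʒ/→/w/: change -4.
/w/→/h/: change +4.
Minimum = -4.

-4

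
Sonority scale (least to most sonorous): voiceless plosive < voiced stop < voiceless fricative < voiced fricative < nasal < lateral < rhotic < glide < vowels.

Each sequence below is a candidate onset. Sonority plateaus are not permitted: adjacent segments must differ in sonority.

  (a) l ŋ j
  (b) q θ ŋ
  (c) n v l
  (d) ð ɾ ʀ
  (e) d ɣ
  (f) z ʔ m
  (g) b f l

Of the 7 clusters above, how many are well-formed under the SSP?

(a) l ŋ j: profile 6-5-8 — violates.
(b) q θ ŋ: profile 1-3-5 — obeys.
(c) n v l: profile 5-4-6 — violates.
(d) ð ɾ ʀ: profile 4-7-7 — violates.
(e) d ɣ: profile 2-4 — obeys.
(f) z ʔ m: profile 4-1-5 — violates.
(g) b f l: profile 2-3-6 — obeys.

3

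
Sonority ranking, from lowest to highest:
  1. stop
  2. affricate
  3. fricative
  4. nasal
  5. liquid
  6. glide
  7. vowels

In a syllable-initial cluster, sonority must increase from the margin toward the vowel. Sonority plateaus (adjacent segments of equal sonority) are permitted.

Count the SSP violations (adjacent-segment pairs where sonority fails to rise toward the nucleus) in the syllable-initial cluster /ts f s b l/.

1

/ts/ — affricate, sonority 2.
/f/ — fricative, sonority 3.
/s/ — fricative, sonority 3.
/b/ — stop, sonority 1.
/l/ — liquid, sonority 5.
/ts/→/f/: 2→3 (rises) — ok.
/f/→/s/: 3→3 (plateau, allowed) — ok.
/s/→/b/: 3→1 (does not rise) — violation.
/b/→/l/: 1→5 (rises) — ok.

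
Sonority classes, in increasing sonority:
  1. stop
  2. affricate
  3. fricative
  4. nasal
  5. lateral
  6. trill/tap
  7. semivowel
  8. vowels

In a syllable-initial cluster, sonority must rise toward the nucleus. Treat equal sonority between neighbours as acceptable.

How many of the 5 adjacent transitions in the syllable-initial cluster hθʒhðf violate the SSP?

0

/h/: fricative = 3.
/θ/: fricative = 3.
/ʒ/: fricative = 3.
/h/: fricative = 3.
/ð/: fricative = 3.
/f/: fricative = 3.
/h/→/θ/: 3→3 (plateau, allowed) — ok.
/θ/→/ʒ/: 3→3 (plateau, allowed) — ok.
/ʒ/→/h/: 3→3 (plateau, allowed) — ok.
/h/→/ð/: 3→3 (plateau, allowed) — ok.
/ð/→/f/: 3→3 (plateau, allowed) — ok.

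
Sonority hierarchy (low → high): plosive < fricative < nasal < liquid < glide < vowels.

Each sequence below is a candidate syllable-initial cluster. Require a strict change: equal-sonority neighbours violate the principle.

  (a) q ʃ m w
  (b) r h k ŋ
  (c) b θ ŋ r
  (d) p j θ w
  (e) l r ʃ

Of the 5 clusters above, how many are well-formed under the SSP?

2

(a) 1-2-3-5 → obeys
(b) 4-2-1-3 → violates
(c) 1-2-3-4 → obeys
(d) 1-5-2-5 → violates
(e) 4-4-2 → violates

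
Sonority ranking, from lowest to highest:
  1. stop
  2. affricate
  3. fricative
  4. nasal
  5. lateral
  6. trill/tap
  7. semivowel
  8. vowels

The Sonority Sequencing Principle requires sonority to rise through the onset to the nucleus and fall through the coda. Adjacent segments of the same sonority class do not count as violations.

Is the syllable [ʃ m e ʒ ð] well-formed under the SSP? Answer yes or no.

Onset: /ʃ/ is a fricative (sonority 3), /m/ is a nasal (sonority 4); then the nucleus /e/ (sonority 8).
Onset profile 3-4-8 — rises to the nucleus.
Coda: /ʒ/ is a fricative (sonority 3), /ð/ is a fricative (sonority 3).
Coda profile 8-3-3 — falls from the nucleus.

yes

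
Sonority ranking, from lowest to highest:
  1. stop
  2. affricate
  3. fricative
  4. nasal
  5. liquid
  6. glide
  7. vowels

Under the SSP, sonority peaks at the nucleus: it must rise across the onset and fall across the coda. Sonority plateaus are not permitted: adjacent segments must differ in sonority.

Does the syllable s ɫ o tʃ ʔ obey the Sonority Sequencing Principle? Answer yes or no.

yes

Onset: /s/ is a fricative (sonority 3), /ɫ/ is a liquid (sonority 5); then the nucleus /o/ (sonority 7).
Onset profile 3-5-7 — rises to the nucleus.
Coda: /tʃ/ is an affricate (sonority 2), /ʔ/ is a stop (sonority 1).
Coda profile 7-2-1 — falls from the nucleus.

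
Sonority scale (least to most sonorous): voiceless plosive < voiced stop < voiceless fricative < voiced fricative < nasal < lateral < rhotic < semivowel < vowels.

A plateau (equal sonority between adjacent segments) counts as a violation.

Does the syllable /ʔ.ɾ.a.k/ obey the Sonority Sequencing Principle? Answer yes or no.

Onset: /ʔ/ is a voiceless plosive (sonority 1), /ɾ/ is a rhotic (sonority 7); then the nucleus /a/ (sonority 9).
Onset profile 1-7-9 — rises to the nucleus.
Coda: /k/ is a voiceless plosive (sonority 1).
Coda profile 9-1 — falls from the nucleus.

yes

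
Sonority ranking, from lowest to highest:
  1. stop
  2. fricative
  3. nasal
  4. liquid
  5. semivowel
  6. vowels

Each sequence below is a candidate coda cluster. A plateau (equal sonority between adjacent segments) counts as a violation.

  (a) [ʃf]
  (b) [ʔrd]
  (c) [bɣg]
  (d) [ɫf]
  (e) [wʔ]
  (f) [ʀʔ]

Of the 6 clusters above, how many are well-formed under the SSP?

(a) [ʃf]: profile 2-2 — violates.
(b) [ʔrd]: profile 1-4-1 — violates.
(c) [bɣg]: profile 1-2-1 — violates.
(d) [ɫf]: profile 4-2 — obeys.
(e) [wʔ]: profile 5-1 — obeys.
(f) [ʀʔ]: profile 4-1 — obeys.

3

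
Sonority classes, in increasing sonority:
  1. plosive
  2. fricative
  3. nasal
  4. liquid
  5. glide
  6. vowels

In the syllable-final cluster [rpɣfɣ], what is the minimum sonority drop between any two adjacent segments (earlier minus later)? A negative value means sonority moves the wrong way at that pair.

/r/: liquid = 4.
/p/: plosive = 1.
/ɣ/: fricative = 2.
/f/: fricative = 2.
/ɣ/: fricative = 2.
/r/→/p/: change +3.
/p/→/ɣ/: change -1.
/ɣ/→/f/: change +0.
/f/→/ɣ/: change +0.
Minimum = -1.

-1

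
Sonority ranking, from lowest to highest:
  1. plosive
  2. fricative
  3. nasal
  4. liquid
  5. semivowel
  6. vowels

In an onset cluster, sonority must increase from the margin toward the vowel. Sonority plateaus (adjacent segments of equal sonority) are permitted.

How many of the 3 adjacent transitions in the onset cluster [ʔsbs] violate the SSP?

1

/ʔ/ is a plosive (sonority 1).
/s/ is a fricative (sonority 2).
/b/ is a plosive (sonority 1).
/s/ is a fricative (sonority 2).
/ʔ/→/s/: 1→2 (rises) — ok.
/s/→/b/: 2→1 (does not rise) — violation.
/b/→/s/: 1→2 (rises) — ok.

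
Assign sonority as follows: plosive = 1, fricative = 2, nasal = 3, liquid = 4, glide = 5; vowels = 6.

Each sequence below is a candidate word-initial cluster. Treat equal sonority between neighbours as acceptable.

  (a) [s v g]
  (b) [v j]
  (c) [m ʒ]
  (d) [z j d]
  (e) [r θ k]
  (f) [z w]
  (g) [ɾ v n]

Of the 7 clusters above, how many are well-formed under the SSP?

(a) [s v g]: profile 2-2-1 — violates.
(b) [v j]: profile 2-5 — obeys.
(c) [m ʒ]: profile 3-2 — violates.
(d) [z j d]: profile 2-5-1 — violates.
(e) [r θ k]: profile 4-2-1 — violates.
(f) [z w]: profile 2-5 — obeys.
(g) [ɾ v n]: profile 4-2-3 — violates.

2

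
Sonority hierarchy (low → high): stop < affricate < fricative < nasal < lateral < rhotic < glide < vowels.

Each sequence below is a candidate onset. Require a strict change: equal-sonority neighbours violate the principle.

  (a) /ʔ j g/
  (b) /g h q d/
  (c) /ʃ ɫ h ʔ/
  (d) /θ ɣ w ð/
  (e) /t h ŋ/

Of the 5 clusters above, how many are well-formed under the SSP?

1

(a) sonority 1-7-1: ill-formed.
(b) sonority 1-3-1-1: ill-formed.
(c) sonority 3-5-3-1: ill-formed.
(d) sonority 3-3-7-3: ill-formed.
(e) sonority 1-3-4: well-formed.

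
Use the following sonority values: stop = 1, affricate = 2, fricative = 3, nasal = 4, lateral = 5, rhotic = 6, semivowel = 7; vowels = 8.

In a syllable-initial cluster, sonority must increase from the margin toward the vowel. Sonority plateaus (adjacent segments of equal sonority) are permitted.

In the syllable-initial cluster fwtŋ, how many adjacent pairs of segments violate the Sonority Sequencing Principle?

1

/f/ — fricative, sonority 3.
/w/ — semivowel, sonority 7.
/t/ — stop, sonority 1.
/ŋ/ — nasal, sonority 4.
/f/→/w/: 3→7 (rises) — ok.
/w/→/t/: 7→1 (does not rise) — violation.
/t/→/ŋ/: 1→4 (rises) — ok.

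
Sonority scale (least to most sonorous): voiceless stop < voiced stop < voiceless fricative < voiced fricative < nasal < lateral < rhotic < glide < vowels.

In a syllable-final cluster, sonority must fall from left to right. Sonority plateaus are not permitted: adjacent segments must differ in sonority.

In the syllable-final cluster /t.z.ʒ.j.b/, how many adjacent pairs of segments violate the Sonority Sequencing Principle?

3

/t/: voiceless stop = 1.
/z/: voiced fricative = 4.
/ʒ/: voiced fricative = 4.
/j/: glide = 8.
/b/: voiced stop = 2.
/t/→/z/: 1→4 (does not fall) — violation.
/z/→/ʒ/: 4→4 (plateau) — violation.
/ʒ/→/j/: 4→8 (does not fall) — violation.
/j/→/b/: 8→2 (falls) — ok.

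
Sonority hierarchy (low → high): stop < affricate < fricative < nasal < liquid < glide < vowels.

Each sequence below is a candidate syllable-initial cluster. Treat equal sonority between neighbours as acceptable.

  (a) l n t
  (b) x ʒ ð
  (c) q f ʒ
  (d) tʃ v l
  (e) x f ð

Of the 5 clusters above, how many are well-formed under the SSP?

(a) 5-4-1 → violates
(b) 3-3-3 → obeys
(c) 1-3-3 → obeys
(d) 2-3-5 → obeys
(e) 3-3-3 → obeys

4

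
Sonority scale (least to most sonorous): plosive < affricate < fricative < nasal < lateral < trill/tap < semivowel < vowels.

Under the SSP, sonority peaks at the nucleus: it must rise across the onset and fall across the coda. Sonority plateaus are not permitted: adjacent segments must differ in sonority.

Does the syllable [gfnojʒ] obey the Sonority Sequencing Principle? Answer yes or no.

yes

Onset: /g/ is a plosive (sonority 1), /f/ is a fricative (sonority 3), /n/ is a nasal (sonority 4); then the nucleus /o/ (sonority 8).
Onset profile 1-3-4-8 — rises to the nucleus.
Coda: /j/ is a semivowel (sonority 7), /ʒ/ is a fricative (sonority 3).
Coda profile 8-7-3 — falls from the nucleus.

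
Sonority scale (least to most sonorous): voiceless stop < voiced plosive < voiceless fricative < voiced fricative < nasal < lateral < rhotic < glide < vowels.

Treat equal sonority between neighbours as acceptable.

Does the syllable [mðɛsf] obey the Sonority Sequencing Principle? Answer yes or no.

Onset: /m/ is a nasal (sonority 5), /ð/ is a voiced fricative (sonority 4); then the nucleus /ɛ/ (sonority 9).
Onset profile 5-4-9 — does not rise throughout.
Coda: /s/ is a voiceless fricative (sonority 3), /f/ is a voiceless fricative (sonority 3).
Coda profile 9-3-3 — falls from the nucleus.

no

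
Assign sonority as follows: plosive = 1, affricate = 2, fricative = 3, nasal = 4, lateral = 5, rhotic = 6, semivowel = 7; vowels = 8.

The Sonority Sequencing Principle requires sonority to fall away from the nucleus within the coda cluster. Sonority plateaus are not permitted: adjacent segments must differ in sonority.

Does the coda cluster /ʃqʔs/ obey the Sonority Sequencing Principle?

/ʃ/ is a fricative (sonority 3).
/q/ is a plosive (sonority 1).
/ʔ/ is a plosive (sonority 1).
/s/ is a fricative (sonority 3).
The profile is 3-1-1-3. Between /q/ (1) and /ʔ/ (1) sonority does not fall, so the cluster violates the SSP.

no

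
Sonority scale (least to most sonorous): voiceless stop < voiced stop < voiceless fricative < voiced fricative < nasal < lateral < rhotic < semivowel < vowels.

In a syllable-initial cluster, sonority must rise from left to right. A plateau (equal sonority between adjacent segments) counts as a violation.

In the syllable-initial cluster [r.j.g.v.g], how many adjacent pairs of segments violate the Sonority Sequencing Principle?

2

/r/ is a rhotic (sonority 7).
/j/ is a semivowel (sonority 8).
/g/ is a voiced stop (sonority 2).
/v/ is a voiced fricative (sonority 4).
/g/ is a voiced stop (sonority 2).
/r/→/j/: 7→8 (rises) — ok.
/j/→/g/: 8→2 (does not rise) — violation.
/g/→/v/: 2→4 (rises) — ok.
/v/→/g/: 4→2 (does not rise) — violation.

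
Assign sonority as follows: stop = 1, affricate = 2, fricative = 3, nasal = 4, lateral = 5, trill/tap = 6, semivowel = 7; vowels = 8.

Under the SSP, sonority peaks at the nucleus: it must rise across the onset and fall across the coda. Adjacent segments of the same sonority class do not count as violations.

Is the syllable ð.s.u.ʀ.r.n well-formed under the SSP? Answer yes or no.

yes

Onset: /ð/ is a fricative (sonority 3), /s/ is a fricative (sonority 3); then the nucleus /u/ (sonority 8).
Onset profile 3-3-8 — rises to the nucleus.
Coda: /ʀ/ is a trill/tap (sonority 6), /r/ is a trill/tap (sonority 6), /n/ is a nasal (sonority 4).
Coda profile 8-6-6-4 — falls from the nucleus.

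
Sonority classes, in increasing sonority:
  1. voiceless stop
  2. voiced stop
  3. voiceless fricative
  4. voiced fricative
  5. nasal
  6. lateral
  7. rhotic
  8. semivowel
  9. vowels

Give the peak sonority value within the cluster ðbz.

/ð/ — voiced fricative, sonority 4.
/b/ — voiced stop, sonority 2.
/z/ — voiced fricative, sonority 4.
The maximum is 4.

4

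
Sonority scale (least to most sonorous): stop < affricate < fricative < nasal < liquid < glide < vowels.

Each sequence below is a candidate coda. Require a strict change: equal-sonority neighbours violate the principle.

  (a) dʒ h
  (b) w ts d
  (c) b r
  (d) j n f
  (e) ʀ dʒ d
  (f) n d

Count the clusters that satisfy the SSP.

(a) sonority 2-3: ill-formed.
(b) sonority 6-2-1: well-formed.
(c) sonority 1-5: ill-formed.
(d) sonority 6-4-3: well-formed.
(e) sonority 5-2-1: well-formed.
(f) sonority 4-1: well-formed.

4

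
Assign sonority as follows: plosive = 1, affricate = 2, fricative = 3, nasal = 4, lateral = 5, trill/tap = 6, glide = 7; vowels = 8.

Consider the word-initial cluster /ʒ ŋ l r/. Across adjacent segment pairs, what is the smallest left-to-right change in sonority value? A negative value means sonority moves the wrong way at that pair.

/ʒ/ is a fricative (sonority 3).
/ŋ/ is a nasal (sonority 4).
/l/ is a lateral (sonority 5).
/r/ is a trill/tap (sonority 6).
/ʒ/→/ŋ/: change +1.
/ŋ/→/l/: change +1.
/l/→/r/: change +1.
Minimum = 1.

1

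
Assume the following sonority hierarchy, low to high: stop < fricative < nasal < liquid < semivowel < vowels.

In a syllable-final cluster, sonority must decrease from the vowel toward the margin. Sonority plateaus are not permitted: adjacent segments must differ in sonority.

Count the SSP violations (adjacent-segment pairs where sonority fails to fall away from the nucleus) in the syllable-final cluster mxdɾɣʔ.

/m/: nasal = 3.
/x/: fricative = 2.
/d/: stop = 1.
/ɾ/: liquid = 4.
/ɣ/: fricative = 2.
/ʔ/: stop = 1.
/m/→/x/: 3→2 (falls) — ok.
/x/→/d/: 2→1 (falls) — ok.
/d/→/ɾ/: 1→4 (does not fall) — violation.
/ɾ/→/ɣ/: 4→2 (falls) — ok.
/ɣ/→/ʔ/: 2→1 (falls) — ok.

1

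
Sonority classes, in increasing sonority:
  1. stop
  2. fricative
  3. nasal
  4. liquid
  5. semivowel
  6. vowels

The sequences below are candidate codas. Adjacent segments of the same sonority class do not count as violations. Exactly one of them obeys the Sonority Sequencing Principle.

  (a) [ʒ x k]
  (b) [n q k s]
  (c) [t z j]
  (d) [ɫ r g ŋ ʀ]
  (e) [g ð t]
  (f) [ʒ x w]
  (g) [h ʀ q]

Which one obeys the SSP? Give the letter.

(a) sonority 2-2-1: well-formed.
(b) sonority 3-1-1-2: ill-formed.
(c) sonority 1-2-5: ill-formed.
(d) sonority 4-4-1-3-4: ill-formed.
(e) sonority 1-2-1: ill-formed.
(f) sonority 2-2-5: ill-formed.
(g) sonority 2-4-1: ill-formed.

a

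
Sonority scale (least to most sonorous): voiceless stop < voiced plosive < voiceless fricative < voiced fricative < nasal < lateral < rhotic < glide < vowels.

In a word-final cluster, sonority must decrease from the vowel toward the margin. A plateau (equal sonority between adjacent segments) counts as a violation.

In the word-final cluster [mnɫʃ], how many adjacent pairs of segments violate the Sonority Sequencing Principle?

/m/ — nasal, sonority 5.
/n/ — nasal, sonority 5.
/ɫ/ — lateral, sonority 6.
/ʃ/ — voiceless fricative, sonority 3.
/m/→/n/: 5→5 (plateau) — violation.
/n/→/ɫ/: 5→6 (does not fall) — violation.
/ɫ/→/ʃ/: 6→3 (falls) — ok.

2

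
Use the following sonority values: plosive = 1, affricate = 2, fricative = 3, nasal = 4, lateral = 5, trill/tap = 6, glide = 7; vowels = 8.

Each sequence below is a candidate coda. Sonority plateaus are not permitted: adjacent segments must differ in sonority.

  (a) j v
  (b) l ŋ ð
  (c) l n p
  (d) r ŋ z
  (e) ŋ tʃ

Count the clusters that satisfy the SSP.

5

(a) 7-3 → obeys
(b) 5-4-3 → obeys
(c) 5-4-1 → obeys
(d) 6-4-3 → obeys
(e) 4-2 → obeys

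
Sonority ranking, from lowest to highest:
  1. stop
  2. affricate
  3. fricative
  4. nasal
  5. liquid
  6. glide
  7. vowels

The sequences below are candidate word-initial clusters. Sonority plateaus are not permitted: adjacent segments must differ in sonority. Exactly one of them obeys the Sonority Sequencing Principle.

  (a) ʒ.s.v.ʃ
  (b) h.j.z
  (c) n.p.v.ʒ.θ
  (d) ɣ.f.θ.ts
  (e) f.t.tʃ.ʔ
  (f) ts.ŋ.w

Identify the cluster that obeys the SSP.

f

(a) sonority 3-3-3-3: ill-formed.
(b) sonority 3-6-3: ill-formed.
(c) sonority 4-1-3-3-3: ill-formed.
(d) sonority 3-3-3-2: ill-formed.
(e) sonority 3-1-2-1: ill-formed.
(f) sonority 2-4-6: well-formed.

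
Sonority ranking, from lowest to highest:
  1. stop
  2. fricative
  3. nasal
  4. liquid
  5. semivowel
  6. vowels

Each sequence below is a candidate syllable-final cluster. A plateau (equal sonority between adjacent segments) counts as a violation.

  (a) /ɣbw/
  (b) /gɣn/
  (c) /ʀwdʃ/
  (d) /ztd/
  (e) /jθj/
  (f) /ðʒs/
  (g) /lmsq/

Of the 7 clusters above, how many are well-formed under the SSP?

(a) 2-1-5 → violates
(b) 1-2-3 → violates
(c) 4-5-1-2 → violates
(d) 2-1-1 → violates
(e) 5-2-5 → violates
(f) 2-2-2 → violates
(g) 4-3-2-1 → obeys

1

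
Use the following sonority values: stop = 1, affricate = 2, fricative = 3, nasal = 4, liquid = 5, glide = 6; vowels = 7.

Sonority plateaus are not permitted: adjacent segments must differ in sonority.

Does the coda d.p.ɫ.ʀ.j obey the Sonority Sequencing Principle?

/d/ is a stop (sonority 1).
/p/ is a stop (sonority 1).
/ɫ/ is a liquid (sonority 5).
/ʀ/ is a liquid (sonority 5).
/j/ is a glide (sonority 6).
The profile is 1-1-5-5-6. Between /d/ (1) and /p/ (1) sonority does not fall, so the cluster violates the SSP.

no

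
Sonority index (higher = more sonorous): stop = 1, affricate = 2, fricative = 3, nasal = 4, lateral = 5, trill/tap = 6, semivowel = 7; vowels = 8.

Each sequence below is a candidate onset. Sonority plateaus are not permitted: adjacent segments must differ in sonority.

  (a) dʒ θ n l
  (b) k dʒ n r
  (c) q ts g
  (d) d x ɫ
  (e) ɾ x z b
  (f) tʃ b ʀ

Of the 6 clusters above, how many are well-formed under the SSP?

3

(a) 2-3-4-5 → obeys
(b) 1-2-4-6 → obeys
(c) 1-2-1 → violates
(d) 1-3-5 → obeys
(e) 6-3-3-1 → violates
(f) 2-1-6 → violates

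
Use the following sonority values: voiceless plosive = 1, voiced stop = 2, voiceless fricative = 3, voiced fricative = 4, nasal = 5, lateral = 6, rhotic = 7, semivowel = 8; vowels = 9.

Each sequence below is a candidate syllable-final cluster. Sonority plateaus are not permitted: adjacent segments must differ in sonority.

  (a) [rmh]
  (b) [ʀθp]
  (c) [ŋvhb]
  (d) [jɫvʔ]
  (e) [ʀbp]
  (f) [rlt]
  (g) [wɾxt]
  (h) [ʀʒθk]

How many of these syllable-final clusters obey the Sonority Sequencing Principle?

(a) [rmh]: profile 7-5-3 — obeys.
(b) [ʀθp]: profile 7-3-1 — obeys.
(c) [ŋvhb]: profile 5-4-3-2 — obeys.
(d) [jɫvʔ]: profile 8-6-4-1 — obeys.
(e) [ʀbp]: profile 7-2-1 — obeys.
(f) [rlt]: profile 7-6-1 — obeys.
(g) [wɾxt]: profile 8-7-3-1 — obeys.
(h) [ʀʒθk]: profile 7-4-3-1 — obeys.

8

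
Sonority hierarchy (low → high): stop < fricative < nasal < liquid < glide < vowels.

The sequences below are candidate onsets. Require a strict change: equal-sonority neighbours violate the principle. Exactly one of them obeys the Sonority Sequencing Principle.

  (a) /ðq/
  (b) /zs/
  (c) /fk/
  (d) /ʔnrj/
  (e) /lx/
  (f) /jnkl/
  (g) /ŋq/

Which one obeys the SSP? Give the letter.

(a) /ðq/: profile 2-1 — violates.
(b) /zs/: profile 2-2 — violates.
(c) /fk/: profile 2-1 — violates.
(d) /ʔnrj/: profile 1-3-4-5 — obeys.
(e) /lx/: profile 4-2 — violates.
(f) /jnkl/: profile 5-3-1-4 — violates.
(g) /ŋq/: profile 3-1 — violates.

d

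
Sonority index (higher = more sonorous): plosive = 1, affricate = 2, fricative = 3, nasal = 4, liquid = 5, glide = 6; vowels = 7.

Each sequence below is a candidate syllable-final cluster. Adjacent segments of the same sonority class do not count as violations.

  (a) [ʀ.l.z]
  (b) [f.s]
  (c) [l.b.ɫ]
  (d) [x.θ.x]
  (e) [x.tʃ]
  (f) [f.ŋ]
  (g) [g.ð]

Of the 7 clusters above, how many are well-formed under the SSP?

(a) sonority 5-5-3: well-formed.
(b) sonority 3-3: well-formed.
(c) sonority 5-1-5: ill-formed.
(d) sonority 3-3-3: well-formed.
(e) sonority 3-2: well-formed.
(f) sonority 3-4: ill-formed.
(g) sonority 1-3: ill-formed.

4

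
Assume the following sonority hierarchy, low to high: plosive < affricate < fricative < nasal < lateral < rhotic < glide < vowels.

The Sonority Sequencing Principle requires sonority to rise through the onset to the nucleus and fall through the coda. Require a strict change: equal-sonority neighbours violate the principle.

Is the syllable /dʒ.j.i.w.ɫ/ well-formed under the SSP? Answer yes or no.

Onset: /dʒ/ is an affricate (sonority 2), /j/ is a glide (sonority 7); then the nucleus /i/ (sonority 8).
Onset profile 2-7-8 — rises to the nucleus.
Coda: /w/ is a glide (sonority 7), /ɫ/ is a lateral (sonority 5).
Coda profile 8-7-5 — falls from the nucleus.

yes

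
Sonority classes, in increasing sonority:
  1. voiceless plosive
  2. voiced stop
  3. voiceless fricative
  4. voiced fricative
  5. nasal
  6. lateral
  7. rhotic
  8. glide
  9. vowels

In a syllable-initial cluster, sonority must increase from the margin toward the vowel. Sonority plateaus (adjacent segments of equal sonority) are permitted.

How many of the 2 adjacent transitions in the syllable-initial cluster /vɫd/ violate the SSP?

1

/v/ is a voiced fricative (sonority 4).
/ɫ/ is a lateral (sonority 6).
/d/ is a voiced stop (sonority 2).
/v/→/ɫ/: 4→6 (rises) — ok.
/ɫ/→/d/: 6→2 (does not rise) — violation.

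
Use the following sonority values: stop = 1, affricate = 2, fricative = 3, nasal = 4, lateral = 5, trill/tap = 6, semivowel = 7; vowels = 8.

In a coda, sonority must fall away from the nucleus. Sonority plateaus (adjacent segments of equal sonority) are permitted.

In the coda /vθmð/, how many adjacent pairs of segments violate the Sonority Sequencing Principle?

/v/: fricative = 3.
/θ/: fricative = 3.
/m/: nasal = 4.
/ð/: fricative = 3.
/v/→/θ/: 3→3 (plateau, allowed) — ok.
/θ/→/m/: 3→4 (does not fall) — violation.
/m/→/ð/: 4→3 (falls) — ok.

1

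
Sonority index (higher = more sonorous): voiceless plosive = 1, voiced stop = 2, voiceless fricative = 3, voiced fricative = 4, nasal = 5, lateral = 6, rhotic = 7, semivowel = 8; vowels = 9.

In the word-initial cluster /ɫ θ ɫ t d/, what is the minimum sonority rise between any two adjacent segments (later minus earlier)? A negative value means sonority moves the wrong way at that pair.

-5

/ɫ/ is a lateral (sonority 6).
/θ/ is a voiceless fricative (sonority 3).
/ɫ/ is a lateral (sonority 6).
/t/ is a voiceless plosive (sonority 1).
/d/ is a voiced stop (sonority 2).
/ɫ/→/θ/: change -3.
/θ/→/ɫ/: change +3.
/ɫ/→/t/: change -5.
/t/→/d/: change +1.
Minimum = -5.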